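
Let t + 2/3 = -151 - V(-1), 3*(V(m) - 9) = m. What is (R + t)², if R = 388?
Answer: 466489/9 ≈ 51832.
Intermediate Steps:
V(m) = 9 + m/3
t = -481/3 (t = -⅔ + (-151 - (9 + (⅓)*(-1))) = -⅔ + (-151 - (9 - ⅓)) = -⅔ + (-151 - 1*26/3) = -⅔ + (-151 - 26/3) = -⅔ - 479/3 = -481/3 ≈ -160.33)
(R + t)² = (388 - 481/3)² = (683/3)² = 466489/9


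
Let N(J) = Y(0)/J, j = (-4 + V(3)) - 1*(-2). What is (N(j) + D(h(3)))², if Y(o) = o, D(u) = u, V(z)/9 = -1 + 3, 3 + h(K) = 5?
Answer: 4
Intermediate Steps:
h(K) = 2 (h(K) = -3 + 5 = 2)
V(z) = 18 (V(z) = 9*(-1 + 3) = 9*2 = 18)
j = 16 (j = (-4 + 18) - 1*(-2) = 14 + 2 = 16)
N(J) = 0 (N(J) = 0/J = 0)
(N(j) + D(h(3)))² = (0 + 2)² = 2² = 4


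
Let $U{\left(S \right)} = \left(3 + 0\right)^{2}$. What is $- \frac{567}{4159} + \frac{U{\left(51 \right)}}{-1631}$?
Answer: $- \frac{962208}{6783329} \approx -0.14185$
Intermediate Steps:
$U{\left(S \right)} = 9$ ($U{\left(S \right)} = 3^{2} = 9$)
$- \frac{567}{4159} + \frac{U{\left(51 \right)}}{-1631} = - \frac{567}{4159} + \frac{9}{-1631} = \left(-567\right) \frac{1}{4159} + 9 \left(- \frac{1}{1631}\right) = - \frac{567}{4159} - \frac{9}{1631} = - \frac{962208}{6783329}$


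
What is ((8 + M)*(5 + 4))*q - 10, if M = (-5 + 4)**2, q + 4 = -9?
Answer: -1063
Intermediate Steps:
q = -13 (q = -4 - 9 = -13)
M = 1 (M = (-1)**2 = 1)
((8 + M)*(5 + 4))*q - 10 = ((8 + 1)*(5 + 4))*(-13) - 10 = (9*9)*(-13) - 10 = 81*(-13) - 10 = -1053 - 10 = -1063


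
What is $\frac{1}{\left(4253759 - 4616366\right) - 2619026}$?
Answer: $- \frac{1}{2981633} \approx -3.3539 \cdot 10^{-7}$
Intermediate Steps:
$\frac{1}{\left(4253759 - 4616366\right) - 2619026} = \frac{1}{-362607 - 2619026} = \frac{1}{-2981633} = - \frac{1}{2981633}$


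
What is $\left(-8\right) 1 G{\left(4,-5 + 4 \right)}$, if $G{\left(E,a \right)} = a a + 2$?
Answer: $-24$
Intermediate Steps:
$G{\left(E,a \right)} = 2 + a^{2}$ ($G{\left(E,a \right)} = a^{2} + 2 = 2 + a^{2}$)
$\left(-8\right) 1 G{\left(4,-5 + 4 \right)} = \left(-8\right) 1 \left(2 + \left(-5 + 4\right)^{2}\right) = - 8 \left(2 + \left(-1\right)^{2}\right) = - 8 \left(2 + 1\right) = \left(-8\right) 3 = -24$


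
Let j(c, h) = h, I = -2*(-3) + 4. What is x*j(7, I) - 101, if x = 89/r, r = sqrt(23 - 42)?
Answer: -101 - 890*I*sqrt(19)/19 ≈ -101.0 - 204.18*I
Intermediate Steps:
I = 10 (I = 6 + 4 = 10)
r = I*sqrt(19) (r = sqrt(-19) = I*sqrt(19) ≈ 4.3589*I)
x = -89*I*sqrt(19)/19 (x = 89/((I*sqrt(19))) = 89*(-I*sqrt(19)/19) = -89*I*sqrt(19)/19 ≈ -20.418*I)
x*j(7, I) - 101 = -89*I*sqrt(19)/19*10 - 101 = -890*I*sqrt(19)/19 - 101 = -101 - 890*I*sqrt(19)/19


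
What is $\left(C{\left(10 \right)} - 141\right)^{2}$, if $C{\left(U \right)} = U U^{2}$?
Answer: $737881$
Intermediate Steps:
$C{\left(U \right)} = U^{3}$
$\left(C{\left(10 \right)} - 141\right)^{2} = \left(10^{3} - 141\right)^{2} = \left(1000 - 141\right)^{2} = 859^{2} = 737881$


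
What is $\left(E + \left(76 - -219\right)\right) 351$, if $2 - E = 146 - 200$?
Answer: $123201$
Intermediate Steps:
$E = 56$ ($E = 2 - \left(146 - 200\right) = 2 - -54 = 2 + 54 = 56$)
$\left(E + \left(76 - -219\right)\right) 351 = \left(56 + \left(76 - -219\right)\right) 351 = \left(56 + \left(76 + 219\right)\right) 351 = \left(56 + 295\right) 351 = 351 \cdot 351 = 123201$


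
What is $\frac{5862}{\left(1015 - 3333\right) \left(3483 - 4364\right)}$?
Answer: $\frac{2931}{1021079} \approx 0.0028705$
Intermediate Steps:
$\frac{5862}{\left(1015 - 3333\right) \left(3483 - 4364\right)} = \frac{5862}{\left(-2318\right) \left(-881\right)} = \frac{5862}{2042158} = 5862 \cdot \frac{1}{2042158} = \frac{2931}{1021079}$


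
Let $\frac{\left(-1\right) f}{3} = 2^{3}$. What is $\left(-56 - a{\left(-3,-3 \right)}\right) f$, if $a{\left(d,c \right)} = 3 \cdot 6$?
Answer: $1776$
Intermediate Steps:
$a{\left(d,c \right)} = 18$
$f = -24$ ($f = - 3 \cdot 2^{3} = \left(-3\right) 8 = -24$)
$\left(-56 - a{\left(-3,-3 \right)}\right) f = \left(-56 - 18\right) \left(-24\right) = \left(-74\right) \left(-24\right) = 1776$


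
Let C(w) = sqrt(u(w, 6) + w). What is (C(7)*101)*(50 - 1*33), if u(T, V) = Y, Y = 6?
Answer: 1717*sqrt(13) ≈ 6190.7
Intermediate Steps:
u(T, V) = 6
C(w) = sqrt(6 + w)
(C(7)*101)*(50 - 1*33) = (sqrt(6 + 7)*101)*(50 - 1*33) = (sqrt(13)*101)*(50 - 33) = (101*sqrt(13))*17 = 1717*sqrt(13)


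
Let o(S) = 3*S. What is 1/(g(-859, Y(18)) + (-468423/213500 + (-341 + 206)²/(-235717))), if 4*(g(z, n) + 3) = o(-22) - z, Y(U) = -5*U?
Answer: 12581394875/2427940773896 ≈ 0.0051819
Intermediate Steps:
g(z, n) = -39/2 - z/4 (g(z, n) = -3 + (3*(-22) - z)/4 = -3 + (-66 - z)/4 = -3 + (-33/2 - z/4) = -39/2 - z/4)
1/(g(-859, Y(18)) + (-468423/213500 + (-341 + 206)²/(-235717))) = 1/((-39/2 - ¼*(-859)) + (-468423/213500 + (-341 + 206)²/(-235717))) = 1/((-39/2 + 859/4) + (-468423*1/213500 + (-135)²*(-1/235717))) = 1/(781/4 + (-468423/213500 + 18225*(-1/235717))) = 1/(781/4 + (-468423/213500 - 18225/235717)) = 1/(781/4 - 114306301791/50325579500) = 1/(2427940773896/12581394875) = 12581394875/2427940773896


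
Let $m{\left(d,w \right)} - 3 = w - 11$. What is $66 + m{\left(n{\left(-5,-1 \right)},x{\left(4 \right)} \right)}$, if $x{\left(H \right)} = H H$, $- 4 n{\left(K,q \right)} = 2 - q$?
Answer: $74$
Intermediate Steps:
$n{\left(K,q \right)} = - \frac{1}{2} + \frac{q}{4}$ ($n{\left(K,q \right)} = - \frac{2 - q}{4} = - \frac{1}{2} + \frac{q}{4}$)
$x{\left(H \right)} = H^{2}$
$m{\left(d,w \right)} = -8 + w$ ($m{\left(d,w \right)} = 3 + \left(w - 11\right) = 3 + \left(-11 + w\right) = -8 + w$)
$66 + m{\left(n{\left(-5,-1 \right)},x{\left(4 \right)} \right)} = 66 - \left(8 - 4^{2}\right) = 66 + \left(-8 + 16\right) = 66 + 8 = 74$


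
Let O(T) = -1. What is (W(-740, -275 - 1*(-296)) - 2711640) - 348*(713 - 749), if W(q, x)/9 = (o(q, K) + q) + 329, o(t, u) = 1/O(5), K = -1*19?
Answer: -2702820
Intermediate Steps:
K = -19
o(t, u) = -1 (o(t, u) = 1/(-1) = -1)
W(q, x) = 2952 + 9*q (W(q, x) = 9*((-1 + q) + 329) = 9*(328 + q) = 2952 + 9*q)
(W(-740, -275 - 1*(-296)) - 2711640) - 348*(713 - 749) = ((2952 + 9*(-740)) - 2711640) - 348*(713 - 749) = ((2952 - 6660) - 2711640) - 348*(-36) = (-3708 - 2711640) + 12528 = -2715348 + 12528 = -2702820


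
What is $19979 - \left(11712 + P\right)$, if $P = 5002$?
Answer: $3265$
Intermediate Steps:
$19979 - \left(11712 + P\right) = 19979 + \left(2 \left(-5856\right) - 5002\right) = 19979 - 16714 = 3265$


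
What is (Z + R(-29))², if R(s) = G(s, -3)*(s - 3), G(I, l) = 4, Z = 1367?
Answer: 1535121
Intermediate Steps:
R(s) = -12 + 4*s (R(s) = 4*(s - 3) = 4*(-3 + s) = -12 + 4*s)
(Z + R(-29))² = (1367 + (-12 + 4*(-29)))² = (1367 + (-12 - 116))² = (1367 - 128)² = 1239² = 1535121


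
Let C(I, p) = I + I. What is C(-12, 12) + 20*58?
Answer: 1136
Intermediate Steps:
C(I, p) = 2*I
C(-12, 12) + 20*58 = 2*(-12) + 20*58 = -24 + 1160 = 1136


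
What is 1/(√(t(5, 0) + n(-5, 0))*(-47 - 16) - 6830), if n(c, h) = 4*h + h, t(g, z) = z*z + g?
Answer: -1366/9325811 + 63*√5/46629055 ≈ -0.00014345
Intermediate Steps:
t(g, z) = g + z² (t(g, z) = z² + g = g + z²)
n(c, h) = 5*h
1/(√(t(5, 0) + n(-5, 0))*(-47 - 16) - 6830) = 1/(√((5 + 0²) + 5*0)*(-47 - 16) - 6830) = 1/(√((5 + 0) + 0)*(-63) - 6830) = 1/(√(5 + 0)*(-63) - 6830) = 1/(√5*(-63) - 6830) = 1/(-63*√5 - 6830) = 1/(-6830 - 63*√5)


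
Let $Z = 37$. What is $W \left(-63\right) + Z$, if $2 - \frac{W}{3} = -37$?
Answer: $-7334$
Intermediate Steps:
$W = 117$ ($W = 6 - -111 = 6 + 111 = 117$)
$W \left(-63\right) + Z = 117 \left(-63\right) + 37 = -7371 + 37 = -7334$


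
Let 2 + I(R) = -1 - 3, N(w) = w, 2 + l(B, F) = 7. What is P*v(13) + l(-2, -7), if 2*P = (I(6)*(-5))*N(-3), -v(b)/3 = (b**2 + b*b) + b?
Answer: 47390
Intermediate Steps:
l(B, F) = 5 (l(B, F) = -2 + 7 = 5)
I(R) = -6 (I(R) = -2 + (-1 - 3) = -2 - 4 = -6)
v(b) = -6*b**2 - 3*b (v(b) = -3*((b**2 + b*b) + b) = -3*((b**2 + b**2) + b) = -3*(2*b**2 + b) = -3*(b + 2*b**2) = -6*b**2 - 3*b)
P = -45 (P = (-6*(-5)*(-3))/2 = (30*(-3))/2 = (1/2)*(-90) = -45)
P*v(13) + l(-2, -7) = -(-135)*13*(1 + 2*13) + 5 = -(-135)*13*(1 + 26) + 5 = -(-135)*13*27 + 5 = -45*(-1053) + 5 = 47385 + 5 = 47390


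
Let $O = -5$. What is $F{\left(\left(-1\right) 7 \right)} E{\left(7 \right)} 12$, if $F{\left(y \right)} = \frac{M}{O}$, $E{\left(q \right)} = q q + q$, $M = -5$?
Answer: $672$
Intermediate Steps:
$E{\left(q \right)} = q + q^{2}$ ($E{\left(q \right)} = q^{2} + q = q + q^{2}$)
$F{\left(y \right)} = 1$ ($F{\left(y \right)} = - \frac{5}{-5} = \left(-5\right) \left(- \frac{1}{5}\right) = 1$)
$F{\left(\left(-1\right) 7 \right)} E{\left(7 \right)} 12 = 1 \cdot 7 \left(1 + 7\right) 12 = 1 \cdot 7 \cdot 8 \cdot 12 = 1 \cdot 56 \cdot 12 = 56 \cdot 12 = 672$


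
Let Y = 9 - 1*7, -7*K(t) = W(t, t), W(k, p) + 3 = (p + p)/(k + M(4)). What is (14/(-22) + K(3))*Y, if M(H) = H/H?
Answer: -65/77 ≈ -0.84416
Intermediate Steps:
M(H) = 1
W(k, p) = -3 + 2*p/(1 + k) (W(k, p) = -3 + (p + p)/(k + 1) = -3 + (2*p)/(1 + k) = -3 + 2*p/(1 + k))
K(t) = -(-3 - t)/(7*(1 + t)) (K(t) = -(-3 - 3*t + 2*t)/(7*(1 + t)) = -(-3 - t)/(7*(1 + t)))
Y = 2 (Y = 9 - 7 = 2)
(14/(-22) + K(3))*Y = (14/(-22) + (3 + 3)/(7*(1 + 3)))*2 = (14*(-1/22) + (⅐)*6/4)*2 = (-7/11 + (⅐)*(¼)*6)*2 = (-7/11 + 3/14)*2 = -65/154*2 = -65/77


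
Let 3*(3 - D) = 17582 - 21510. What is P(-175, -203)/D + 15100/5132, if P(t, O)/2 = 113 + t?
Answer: 464029/162941 ≈ 2.8478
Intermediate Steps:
D = 3937/3 (D = 3 - (17582 - 21510)/3 = 3 - ⅓*(-3928) = 3 + 3928/3 = 3937/3 ≈ 1312.3)
P(t, O) = 226 + 2*t (P(t, O) = 2*(113 + t) = 226 + 2*t)
P(-175, -203)/D + 15100/5132 = (226 + 2*(-175))/(3937/3) + 15100/5132 = (226 - 350)*(3/3937) + 15100*(1/5132) = -124*3/3937 + 3775/1283 = -12/127 + 3775/1283 = 464029/162941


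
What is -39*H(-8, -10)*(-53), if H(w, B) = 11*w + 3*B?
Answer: -243906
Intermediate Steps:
H(w, B) = 3*B + 11*w
-39*H(-8, -10)*(-53) = -39*(3*(-10) + 11*(-8))*(-53) = -39*(-30 - 88)*(-53) = -39*(-118)*(-53) = 4602*(-53) = -243906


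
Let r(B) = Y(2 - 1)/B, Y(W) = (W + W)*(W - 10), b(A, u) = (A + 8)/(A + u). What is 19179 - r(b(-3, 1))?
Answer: 95859/5 ≈ 19172.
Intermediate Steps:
b(A, u) = (8 + A)/(A + u)
Y(W) = 2*W*(-10 + W) (Y(W) = (2*W)*(-10 + W) = 2*W*(-10 + W))
r(B) = -18/B (r(B) = (2*(2 - 1)*(-10 + (2 - 1)))/B = (2*1*(-10 + 1))/B = (2*1*(-9))/B = -18/B)
19179 - r(b(-3, 1)) = 19179 - (-18)/((8 - 3)/(-3 + 1)) = 19179 - (-18)/(5/(-2)) = 19179 - (-18)/((-½*5)) = 19179 - (-18)/(-5/2) = 19179 - (-18)*(-2)/5 = 19179 - 1*36/5 = 19179 - 36/5 = 95859/5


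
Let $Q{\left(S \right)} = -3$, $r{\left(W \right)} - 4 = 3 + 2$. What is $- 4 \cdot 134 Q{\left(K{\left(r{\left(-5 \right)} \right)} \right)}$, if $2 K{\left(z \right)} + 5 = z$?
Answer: $1608$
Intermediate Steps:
$r{\left(W \right)} = 9$ ($r{\left(W \right)} = 4 + \left(3 + 2\right) = 4 + 5 = 9$)
$K{\left(z \right)} = - \frac{5}{2} + \frac{z}{2}$
$- 4 \cdot 134 Q{\left(K{\left(r{\left(-5 \right)} \right)} \right)} = - 4 \cdot 134 \left(-3\right) = \left(-4\right) \left(-402\right) = 1608$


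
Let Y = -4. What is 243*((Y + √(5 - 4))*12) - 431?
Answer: -9179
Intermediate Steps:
243*((Y + √(5 - 4))*12) - 431 = 243*((-4 + √(5 - 4))*12) - 431 = 243*((-4 + √1)*12) - 431 = 243*((-4 + 1)*12) - 431 = 243*(-3*12) - 431 = 243*(-36) - 431 = -8748 - 431 = -9179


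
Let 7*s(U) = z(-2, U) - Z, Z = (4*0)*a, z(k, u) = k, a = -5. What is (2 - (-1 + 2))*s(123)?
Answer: -2/7 ≈ -0.28571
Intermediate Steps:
Z = 0 (Z = (4*0)*(-5) = 0*(-5) = 0)
s(U) = -2/7 (s(U) = (-2 - 1*0)/7 = (-2 + 0)/7 = (1/7)*(-2) = -2/7)
(2 - (-1 + 2))*s(123) = (2 - (-1 + 2))*(-2/7) = (2 - 1*1)*(-2/7) = (2 - 1)*(-2/7) = 1*(-2/7) = -2/7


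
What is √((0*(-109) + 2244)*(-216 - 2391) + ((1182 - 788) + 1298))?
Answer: 12*I*√40614 ≈ 2418.4*I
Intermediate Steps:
√((0*(-109) + 2244)*(-216 - 2391) + ((1182 - 788) + 1298)) = √((0 + 2244)*(-2607) + (394 + 1298)) = √(2244*(-2607) + 1692) = √(-5850108 + 1692) = √(-5848416) = 12*I*√40614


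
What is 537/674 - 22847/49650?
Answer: 2815793/8366025 ≈ 0.33657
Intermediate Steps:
537/674 - 22847/49650 = 2815793/8366025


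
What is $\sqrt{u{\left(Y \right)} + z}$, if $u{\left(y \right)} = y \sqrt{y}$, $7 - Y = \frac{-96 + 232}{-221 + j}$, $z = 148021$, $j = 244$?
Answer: $\frac{\sqrt{78303109 + 125 \sqrt{23}}}{23} \approx 384.74$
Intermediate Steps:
$Y = \frac{25}{23}$ ($Y = 7 - \frac{-96 + 232}{-221 + 244} = 7 - \frac{136}{23} = \frac{25}{23} \approx 1.087$)
$u{\left(y \right)} = y^{\frac{3}{2}}$
$\sqrt{u{\left(Y \right)} + z} = \sqrt{\left(\frac{25}{23}\right)^{\frac{3}{2}} + 148021} = \sqrt{\frac{125 \sqrt{23}}{529} + 148021} = \sqrt{148021 + \frac{125 \sqrt{23}}{529}}$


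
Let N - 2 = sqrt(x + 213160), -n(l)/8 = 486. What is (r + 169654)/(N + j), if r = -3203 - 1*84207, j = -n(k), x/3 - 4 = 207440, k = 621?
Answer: 39991145/1787076 - 20561*sqrt(208873)/1787076 ≈ 17.120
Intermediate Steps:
x = 622332 (x = 12 + 3*207440 = 12 + 622320 = 622332)
n(l) = -3888 (n(l) = -8*486 = -3888)
N = 2 + 2*sqrt(208873) (N = 2 + sqrt(622332 + 213160) = 2 + sqrt(835492) = 2 + 2*sqrt(208873) ≈ 916.05)
j = 3888 (j = -1*(-3888) = 3888)
r = -87410 (r = -3203 - 84207 = -87410)
(r + 169654)/(N + j) = (-87410 + 169654)/((2 + 2*sqrt(208873)) + 3888) = 82244/(3890 + 2*sqrt(208873))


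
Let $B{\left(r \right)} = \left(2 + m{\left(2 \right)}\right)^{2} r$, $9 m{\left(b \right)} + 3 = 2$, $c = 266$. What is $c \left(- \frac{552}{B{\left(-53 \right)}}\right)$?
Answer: $\frac{11893392}{15317} \approx 776.48$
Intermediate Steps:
$m{\left(b \right)} = - \frac{1}{9}$ ($m{\left(b \right)} = - \frac{1}{3} + \frac{1}{9} \cdot 2 = - \frac{1}{3} + \frac{2}{9} = - \frac{1}{9}$)
$B{\left(r \right)} = \frac{289 r}{81}$ ($B{\left(r \right)} = \left(2 - \frac{1}{9}\right)^{2} r = \left(\frac{17}{9}\right)^{2} r = \frac{289 r}{81}$)
$c \left(- \frac{552}{B{\left(-53 \right)}}\right) = 266 \left(- \frac{552}{\frac{289}{81} \left(-53\right)}\right) = 266 \left(- \frac{552}{- \frac{15317}{81}}\right) = 266 \left(\left(-552\right) \left(- \frac{81}{15317}\right)\right) = 266 \cdot \frac{44712}{15317} = \frac{11893392}{15317}$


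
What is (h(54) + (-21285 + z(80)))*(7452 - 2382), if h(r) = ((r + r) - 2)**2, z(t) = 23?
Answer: -50831820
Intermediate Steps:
h(r) = (-2 + 2*r)**2 (h(r) = (2*r - 2)**2 = (-2 + 2*r)**2)
(h(54) + (-21285 + z(80)))*(7452 - 2382) = (4*(-1 + 54)**2 + (-21285 + 23))*(7452 - 2382) = (4*53**2 - 21262)*5070 = (4*2809 - 21262)*5070 = (11236 - 21262)*5070 = -10026*5070 = -50831820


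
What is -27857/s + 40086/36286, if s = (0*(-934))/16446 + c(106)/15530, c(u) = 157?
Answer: -7849007180279/2848451 ≈ -2.7555e+6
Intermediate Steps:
s = 157/15530 (s = (0*(-934))/16446 + 157/15530 = 0*(1/16446) + 157*(1/15530) = 0 + 157/15530 = 157/15530 ≈ 0.010109)
-27857/s + 40086/36286 = -27857/157/15530 + 40086/36286 = -27857*15530/157 + 40086*(1/36286) = -432619210/157 + 20043/18143 = -7849007180279/2848451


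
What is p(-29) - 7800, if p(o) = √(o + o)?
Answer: -7800 + I*√58 ≈ -7800.0 + 7.6158*I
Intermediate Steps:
p(o) = √2*√o (p(o) = √(2*o) = √2*√o)
p(-29) - 7800 = √2*√(-29) - 7800 = √2*(I*√29) - 7800 = I*√58 - 7800 = -7800 + I*√58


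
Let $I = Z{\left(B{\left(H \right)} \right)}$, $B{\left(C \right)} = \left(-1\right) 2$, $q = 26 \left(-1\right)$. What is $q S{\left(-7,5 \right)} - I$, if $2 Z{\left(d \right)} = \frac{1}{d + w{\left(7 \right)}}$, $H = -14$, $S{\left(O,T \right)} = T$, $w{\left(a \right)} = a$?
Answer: $- \frac{1301}{10} \approx -130.1$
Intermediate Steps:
$q = -26$
$B{\left(C \right)} = -2$
$Z{\left(d \right)} = \frac{1}{2 \left(7 + d\right)}$ ($Z{\left(d \right)} = \frac{1}{2 \left(d + 7\right)} = \frac{1}{2 \left(7 + d\right)}$)
$I = \frac{1}{10}$ ($I = \frac{1}{2 \left(7 - 2\right)} = \frac{1}{2 \cdot 5} = \frac{1}{2} \cdot \frac{1}{5} = \frac{1}{10} \approx 0.1$)
$q S{\left(-7,5 \right)} - I = \left(-26\right) 5 - \frac{1}{10} = -130 - \frac{1}{10} = - \frac{1301}{10}$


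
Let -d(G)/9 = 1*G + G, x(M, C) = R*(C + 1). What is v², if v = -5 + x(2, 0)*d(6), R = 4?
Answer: 190969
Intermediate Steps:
x(M, C) = 4 + 4*C (x(M, C) = 4*(C + 1) = 4*(1 + C) = 4 + 4*C)
d(G) = -18*G (d(G) = -9*(1*G + G) = -9*(G + G) = -18*G)
v = -437 (v = -5 + (4 + 4*0)*(-18*6) = -5 + (4 + 0)*(-108) = -5 + 4*(-108) = -5 - 432 = -437)
v² = (-437)² = 190969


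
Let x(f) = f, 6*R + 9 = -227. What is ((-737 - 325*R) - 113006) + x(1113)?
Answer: -299540/3 ≈ -99847.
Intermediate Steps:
R = -118/3 (R = -3/2 + (1/6)*(-227) = -3/2 - 227/6 = -118/3 ≈ -39.333)
((-737 - 325*R) - 113006) + x(1113) = ((-737 - 325*(-118/3)) - 113006) + 1113 = ((-737 + 38350/3) - 113006) + 1113 = (36139/3 - 113006) + 1113 = -302879/3 + 1113 = -299540/3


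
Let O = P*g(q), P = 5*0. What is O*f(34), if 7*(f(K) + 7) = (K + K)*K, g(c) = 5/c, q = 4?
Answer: 0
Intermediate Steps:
P = 0
f(K) = -7 + 2*K**2/7 (f(K) = -7 + ((K + K)*K)/7 = -7 + ((2*K)*K)/7 = -7 + (2*K**2)/7 = -7 + 2*K**2/7)
O = 0 (O = 0*(5/4) = 0)
O*f(34) = 0*(-7 + (2/7)*34**2) = 0*(-7 + (2/7)*1156) = 0*(-7 + 2312/7) = 0*(2263/7) = 0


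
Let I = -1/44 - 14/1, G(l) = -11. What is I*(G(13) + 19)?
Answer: -1234/11 ≈ -112.18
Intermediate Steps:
I = -617/44 (I = -1*1/44 - 14*1 = -1/44 - 14 = -617/44 ≈ -14.023)
I*(G(13) + 19) = -617*(-11 + 19)/44 = -617/44*8 = -1234/11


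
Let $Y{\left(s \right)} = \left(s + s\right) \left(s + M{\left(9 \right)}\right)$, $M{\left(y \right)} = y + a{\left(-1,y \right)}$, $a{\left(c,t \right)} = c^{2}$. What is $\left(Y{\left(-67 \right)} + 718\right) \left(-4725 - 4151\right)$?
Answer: $-74167856$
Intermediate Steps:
$M{\left(y \right)} = 1 + y$ ($M{\left(y \right)} = y + \left(-1\right)^{2} = y + 1 = 1 + y$)
$Y{\left(s \right)} = 2 s \left(10 + s\right)$ ($Y{\left(s \right)} = \left(s + s\right) \left(s + \left(1 + 9\right)\right) = 2 s \left(s + 10\right) = 2 s \left(10 + s\right)$)
$\left(Y{\left(-67 \right)} + 718\right) \left(-4725 - 4151\right) = \left(2 \left(-67\right) \left(10 - 67\right) + 718\right) \left(-4725 - 4151\right) = \left(2 \left(-67\right) \left(-57\right) + 718\right) \left(-8876\right) = \left(7638 + 718\right) \left(-8876\right) = 8356 \left(-8876\right) = -74167856$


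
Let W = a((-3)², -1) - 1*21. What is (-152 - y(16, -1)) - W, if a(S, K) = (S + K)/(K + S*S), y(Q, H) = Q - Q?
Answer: -1311/10 ≈ -131.10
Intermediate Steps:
y(Q, H) = 0
a(S, K) = (K + S)/(K + S²)
W = -209/10 (W = (-1 + (-3)²)/(-1 + ((-3)²)²) - 1*21 = (-1 + 9)/(-1 + 9²) - 21 = 8/(-1 + 81) - 21 = 8/80 - 21 = (1/80)*8 - 21 = ⅒ - 21 = -209/10 ≈ -20.900)
(-152 - y(16, -1)) - W = (-152 - 1*0) - 1*(-209/10) = (-152 + 0) + 209/10 = -152 + 209/10 = -1311/10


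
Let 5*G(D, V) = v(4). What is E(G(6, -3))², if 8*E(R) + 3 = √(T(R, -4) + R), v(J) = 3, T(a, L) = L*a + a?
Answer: (15 - I*√30)²/1600 ≈ 0.12188 - 0.1027*I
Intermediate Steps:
T(a, L) = a + L*a
G(D, V) = ⅗ (G(D, V) = (⅕)*3 = ⅗)
E(R) = -3/8 + √2*√(-R)/8 (E(R) = -3/8 + √(R*(1 - 4) + R)/8 = -3/8 + √(R*(-3) + R)/8 = -3/8 + √(-3*R + R)/8 = -3/8 + √(-2*R)/8 = -3/8 + (√2*√(-R))/8 = -3/8 + √2*√(-R)/8)
E(G(6, -3))² = (-3/8 + √2*√(-1*⅗)/8)² = (-3/8 + √2*√(-⅗)/8)² = (-3/8 + √2*(I*√15/5)/8)² = (-3/8 + I*√30/40)²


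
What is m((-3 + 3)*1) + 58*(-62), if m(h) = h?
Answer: -3596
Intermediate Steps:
m((-3 + 3)*1) + 58*(-62) = (-3 + 3)*1 + 58*(-62) = 0*1 - 3596 = 0 - 3596 = -3596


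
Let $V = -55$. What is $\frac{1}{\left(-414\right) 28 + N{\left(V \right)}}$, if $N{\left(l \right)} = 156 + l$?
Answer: $- \frac{1}{11491} \approx -8.7025 \cdot 10^{-5}$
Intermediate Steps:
$\frac{1}{\left(-414\right) 28 + N{\left(V \right)}} = \frac{1}{\left(-414\right) 28 + \left(156 - 55\right)} = \frac{1}{-11592 + 101} = \frac{1}{-11491} = - \frac{1}{11491}$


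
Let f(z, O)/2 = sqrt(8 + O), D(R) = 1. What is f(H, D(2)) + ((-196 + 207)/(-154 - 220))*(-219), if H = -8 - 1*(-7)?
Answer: 423/34 ≈ 12.441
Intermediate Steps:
H = -1 (H = -8 + 7 = -1)
f(z, O) = 2*sqrt(8 + O)
f(H, D(2)) + ((-196 + 207)/(-154 - 220))*(-219) = 2*sqrt(8 + 1) + ((-196 + 207)/(-154 - 220))*(-219) = 2*sqrt(9) + (11/(-374))*(-219) = 2*3 + (11*(-1/374))*(-219) = 6 - 1/34*(-219) = 6 + 219/34 = 423/34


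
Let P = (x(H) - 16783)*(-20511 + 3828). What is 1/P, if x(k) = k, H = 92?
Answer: 1/278455953 ≈ 3.5912e-9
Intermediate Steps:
P = 278455953 (P = (92 - 16783)*(-20511 + 3828) = -16691*(-16683) = 278455953)
1/P = 1/278455953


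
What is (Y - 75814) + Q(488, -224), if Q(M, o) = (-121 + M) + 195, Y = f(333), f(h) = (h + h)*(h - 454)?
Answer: -155838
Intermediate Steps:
f(h) = 2*h*(-454 + h) (f(h) = (2*h)*(-454 + h) = 2*h*(-454 + h))
Y = -80586 (Y = 2*333*(-454 + 333) = 2*333*(-121) = -80586)
Q(M, o) = 74 + M
(Y - 75814) + Q(488, -224) = (-80586 - 75814) + (74 + 488) = -156400 + 562 = -155838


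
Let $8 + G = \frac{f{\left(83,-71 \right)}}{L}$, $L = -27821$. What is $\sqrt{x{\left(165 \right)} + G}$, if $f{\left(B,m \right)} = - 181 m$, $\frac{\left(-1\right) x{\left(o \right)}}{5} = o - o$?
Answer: $\frac{i \sqrt{6549591999}}{27821} \approx 2.9089 i$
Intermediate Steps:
$x{\left(o \right)} = 0$ ($x{\left(o \right)} = - 5 \left(o - o\right) = \left(-5\right) 0 = 0$)
$G = - \frac{235419}{27821}$ ($G = -8 + \frac{\left(-181\right) \left(-71\right)}{-27821} = -8 + 12851 \left(- \frac{1}{27821}\right) = -8 - \frac{12851}{27821} = - \frac{235419}{27821} \approx -8.4619$)
$\sqrt{x{\left(165 \right)} + G} = \sqrt{0 - \frac{235419}{27821}} = \sqrt{- \frac{235419}{27821}} = \frac{i \sqrt{6549591999}}{27821}$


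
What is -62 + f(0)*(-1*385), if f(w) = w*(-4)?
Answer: -62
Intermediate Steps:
f(w) = -4*w
-62 + f(0)*(-1*385) = -62 + (-4*0)*(-1*385) = -62 + 0*(-385) = -62 + 0 = -62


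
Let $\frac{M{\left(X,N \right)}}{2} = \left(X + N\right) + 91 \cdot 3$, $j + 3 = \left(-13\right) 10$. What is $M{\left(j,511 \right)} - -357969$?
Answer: $359271$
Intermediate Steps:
$j = -133$ ($j = -3 - 130 = -133$)
$M{\left(X,N \right)} = 546 + 2 N + 2 X$ ($M{\left(X,N \right)} = 2 \left(\left(X + N\right) + 91 \cdot 3\right) = 2 \left(\left(N + X\right) + 273\right) = 2 \left(273 + N + X\right) = 546 + 2 N + 2 X$)
$M{\left(j,511 \right)} - -357969 = \left(546 + 2 \cdot 511 + 2 \left(-133\right)\right) - -357969 = \left(546 + 1022 - 266\right) + 357969 = 1302 + 357969 = 359271$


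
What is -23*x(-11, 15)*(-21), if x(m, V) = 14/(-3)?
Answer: -2254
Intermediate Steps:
x(m, V) = -14/3 (x(m, V) = 14*(-⅓) = -14/3)
-23*x(-11, 15)*(-21) = -23*(-14/3)*(-21) = (322/3)*(-21) = -2254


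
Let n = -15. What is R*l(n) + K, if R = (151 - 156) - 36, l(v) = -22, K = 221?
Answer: 1123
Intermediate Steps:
R = -41 (R = -5 - 36 = -41)
R*l(n) + K = -41*(-22) + 221 = 902 + 221 = 1123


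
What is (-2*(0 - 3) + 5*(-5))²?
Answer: 361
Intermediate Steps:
(-2*(0 - 3) + 5*(-5))² = (-2*(-3) - 25)² = (6 - 25)² = (-19)² = 361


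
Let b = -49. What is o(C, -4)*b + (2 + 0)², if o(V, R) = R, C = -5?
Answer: 200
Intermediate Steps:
o(C, -4)*b + (2 + 0)² = -4*(-49) + (2 + 0)² = 196 + 2² = 196 + 4 = 200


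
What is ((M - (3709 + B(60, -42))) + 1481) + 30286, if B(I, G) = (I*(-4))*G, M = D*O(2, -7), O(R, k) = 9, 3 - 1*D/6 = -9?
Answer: 18626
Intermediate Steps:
D = 72 (D = 18 - 6*(-9) = 18 + 54 = 72)
M = 648 (M = 72*9 = 648)
B(I, G) = -4*G*I (B(I, G) = (-4*I)*G = -4*G*I)
((M - (3709 + B(60, -42))) + 1481) + 30286 = ((648 - (3709 - 4*(-42)*60)) + 1481) + 30286 = ((648 - (3709 + 10080)) + 1481) + 30286 = ((648 - 1*13789) + 1481) + 30286 = ((648 - 13789) + 1481) + 30286 = (-13141 + 1481) + 30286 = -11660 + 30286 = 18626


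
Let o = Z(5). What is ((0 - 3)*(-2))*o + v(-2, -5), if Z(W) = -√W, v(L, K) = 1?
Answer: 1 - 6*√5 ≈ -12.416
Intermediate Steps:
o = -√5 ≈ -2.2361
((0 - 3)*(-2))*o + v(-2, -5) = ((0 - 3)*(-2))*(-√5) + 1 = (-3*(-2))*(-√5) + 1 = 6*(-√5) + 1 = -6*√5 + 1 = 1 - 6*√5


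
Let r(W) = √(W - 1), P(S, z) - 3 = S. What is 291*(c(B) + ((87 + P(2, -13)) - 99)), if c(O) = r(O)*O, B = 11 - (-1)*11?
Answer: -2037 + 6402*√21 ≈ 27301.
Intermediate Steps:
P(S, z) = 3 + S
r(W) = √(-1 + W)
B = 22 (B = 11 - 1*(-11) = 11 + 11 = 22)
c(O) = O*√(-1 + O) (c(O) = √(-1 + O)*O = O*√(-1 + O))
291*(c(B) + ((87 + P(2, -13)) - 99)) = 291*(22*√(-1 + 22) + ((87 + (3 + 2)) - 99)) = 291*(22*√21 + ((87 + 5) - 99)) = 291*(22*√21 + (92 - 99)) = 291*(22*√21 - 7) = 291*(-7 + 22*√21) = -2037 + 6402*√21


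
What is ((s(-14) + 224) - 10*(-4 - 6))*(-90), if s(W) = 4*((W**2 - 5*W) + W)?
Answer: -119880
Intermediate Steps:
s(W) = -16*W + 4*W**2 (s(W) = 4*(W**2 - 4*W) = -16*W + 4*W**2)
((s(-14) + 224) - 10*(-4 - 6))*(-90) = ((4*(-14)*(-4 - 14) + 224) - 10*(-4 - 6))*(-90) = ((4*(-14)*(-18) + 224) - 10*(-10))*(-90) = ((1008 + 224) + 100)*(-90) = (1232 + 100)*(-90) = 1332*(-90) = -119880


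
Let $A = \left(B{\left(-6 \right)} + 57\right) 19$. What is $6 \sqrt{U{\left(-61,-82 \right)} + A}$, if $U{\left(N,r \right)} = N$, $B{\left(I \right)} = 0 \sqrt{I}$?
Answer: $6 \sqrt{1022} \approx 191.81$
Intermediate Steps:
$B{\left(I \right)} = 0$
$A = 1083$ ($A = \left(0 + 57\right) 19 = 57 \cdot 19 = 1083$)
$6 \sqrt{U{\left(-61,-82 \right)} + A} = 6 \sqrt{-61 + 1083} = 6 \sqrt{1022}$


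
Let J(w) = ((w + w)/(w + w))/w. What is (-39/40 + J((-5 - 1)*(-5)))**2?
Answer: 12769/14400 ≈ 0.88674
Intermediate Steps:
J(w) = 1/w (J(w) = ((2*w)/((2*w)))/w = ((2*w)*(1/(2*w)))/w = 1/w)
(-39/40 + J((-5 - 1)*(-5)))**2 = (-39/40 + 1/((-5 - 1)*(-5)))**2 = (-39*1/40 + 1/(-6*(-5)))**2 = (-39/40 + 1/30)**2 = (-113/120)**2 = 12769/14400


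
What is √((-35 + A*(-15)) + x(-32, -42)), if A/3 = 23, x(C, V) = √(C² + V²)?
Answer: √(-1070 + 2*√697) ≈ 31.894*I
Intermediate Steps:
A = 69 (A = 3*23 = 69)
√((-35 + A*(-15)) + x(-32, -42)) = √((-35 + 69*(-15)) + √((-32)² + (-42)²)) = √((-35 - 1035) + √(1024 + 1764)) = √(-1070 + √2788) = √(-1070 + 2*√697)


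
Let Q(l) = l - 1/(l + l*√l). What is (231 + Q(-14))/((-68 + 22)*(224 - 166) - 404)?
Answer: (-3038*√14 + 3039*I)/(43008*(√14 - I)) ≈ -0.07064 + 5.7999e-6*I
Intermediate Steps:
Q(l) = l - 1/(l + l^(3/2))
(231 + Q(-14))/((-68 + 22)*(224 - 166) - 404) = (231 + (-1 + (-14)² + (-14)^(5/2))/(-14 + (-14)^(3/2)))/((-68 + 22)*(224 - 166) - 404) = (231 + (-1 + 196 + 196*I*√14)/(-14 - 14*I*√14))/(-46*58 - 404) = (231 + (195 + 196*I*√14)/(-14 - 14*I*√14))/(-2668 - 404) = (231 + (195 + 196*I*√14)/(-14 - 14*I*√14))/(-3072) = (231 + (195 + 196*I*√14)/(-14 - 14*I*√14))*(-1/3072) = -77/1024 - (195 + 196*I*√14)/(3072*(-14 - 14*I*√14))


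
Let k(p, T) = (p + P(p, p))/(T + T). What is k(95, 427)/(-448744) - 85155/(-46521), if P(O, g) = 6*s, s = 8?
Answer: 10877906850259/5942706919632 ≈ 1.8305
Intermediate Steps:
P(O, g) = 48 (P(O, g) = 6*8 = 48)
k(p, T) = (48 + p)/(2*T) (k(p, T) = (p + 48)/(T + T) = (48 + p)/((2*T)) = (48 + p)*(1/(2*T)) = (48 + p)/(2*T))
k(95, 427)/(-448744) - 85155/(-46521) = ((1/2)*(48 + 95)/427)/(-448744) - 85155/(-46521) = ((1/2)*(1/427)*143)*(-1/448744) - 85155*(-1/46521) = (143/854)*(-1/448744) + 28385/15507 = -143/383227376 + 28385/15507 = 10877906850259/5942706919632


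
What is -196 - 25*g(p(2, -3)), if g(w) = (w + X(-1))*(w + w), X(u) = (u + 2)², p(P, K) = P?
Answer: -496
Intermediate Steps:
X(u) = (2 + u)²
g(w) = 2*w*(1 + w) (g(w) = (w + (2 - 1)²)*(w + w) = (w + 1²)*(2*w) = (w + 1)*(2*w) = (1 + w)*(2*w) = 2*w*(1 + w))
-196 - 25*g(p(2, -3)) = -196 - 50*2*(1 + 2) = -196 - 50*2*3 = -196 - 25*12 = -196 - 300 = -496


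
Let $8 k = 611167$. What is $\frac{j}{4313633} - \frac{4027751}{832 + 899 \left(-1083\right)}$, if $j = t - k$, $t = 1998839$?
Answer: $\frac{153954907717889}{33569899823240} \approx 4.5861$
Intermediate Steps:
$k = \frac{611167}{8}$ ($k = \frac{1}{8} \cdot 611167 = \frac{611167}{8} \approx 76396.0$)
$j = \frac{15379545}{8}$ ($j = 1998839 - \frac{611167}{8} = \frac{15379545}{8} \approx 1.9224 \cdot 10^{6}$)
$\frac{j}{4313633} - \frac{4027751}{832 + 899 \left(-1083\right)} = \frac{15379545}{8 \cdot 4313633} - \frac{4027751}{832 + 899 \left(-1083\right)} = \frac{15379545}{8} \cdot \frac{1}{4313633} - \frac{4027751}{832 - 973617} = \frac{15379545}{34509064} - \frac{4027751}{-972785} = \frac{15379545}{34509064} - - \frac{4027751}{972785} = \frac{15379545}{34509064} + \frac{4027751}{972785} = \frac{153954907717889}{33569899823240}$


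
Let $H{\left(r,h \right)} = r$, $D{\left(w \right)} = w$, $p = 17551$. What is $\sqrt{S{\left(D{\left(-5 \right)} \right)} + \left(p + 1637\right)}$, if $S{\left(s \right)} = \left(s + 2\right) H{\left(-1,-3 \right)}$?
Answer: $\sqrt{19191} \approx 138.53$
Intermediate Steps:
$S{\left(s \right)} = -2 - s$ ($S{\left(s \right)} = \left(s + 2\right) \left(-1\right) = \left(2 + s\right) \left(-1\right) = -2 - s$)
$\sqrt{S{\left(D{\left(-5 \right)} \right)} + \left(p + 1637\right)} = \sqrt{\left(-2 - -5\right) + \left(17551 + 1637\right)} = \sqrt{\left(-2 + 5\right) + 19188} = \sqrt{3 + 19188} = \sqrt{19191}$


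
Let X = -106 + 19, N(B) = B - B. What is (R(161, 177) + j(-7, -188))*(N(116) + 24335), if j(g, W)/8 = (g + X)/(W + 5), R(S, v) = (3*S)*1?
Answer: 2169246235/183 ≈ 1.1854e+7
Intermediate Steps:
N(B) = 0
X = -87
R(S, v) = 3*S
j(g, W) = 8*(-87 + g)/(5 + W) (j(g, W) = 8*((g - 87)/(W + 5)) = 8*((-87 + g)/(5 + W)) = 8*(-87 + g)/(5 + W))
(R(161, 177) + j(-7, -188))*(N(116) + 24335) = (3*161 + 8*(-87 - 7)/(5 - 188))*(0 + 24335) = (483 + 8*(-94)/(-183))*24335 = (483 + 8*(-1/183)*(-94))*24335 = (483 + 752/183)*24335 = (89141/183)*24335 = 2169246235/183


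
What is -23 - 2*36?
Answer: -95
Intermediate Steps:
-23 - 2*36 = -23 - 72 = -95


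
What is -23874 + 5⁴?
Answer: -23249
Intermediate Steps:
-23874 + 5⁴ = -23874 + 625 = -23249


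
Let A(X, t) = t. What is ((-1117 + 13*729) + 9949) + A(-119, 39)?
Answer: 18348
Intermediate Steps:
((-1117 + 13*729) + 9949) + A(-119, 39) = ((-1117 + 13*729) + 9949) + 39 = ((-1117 + 9477) + 9949) + 39 = (8360 + 9949) + 39 = 18309 + 39 = 18348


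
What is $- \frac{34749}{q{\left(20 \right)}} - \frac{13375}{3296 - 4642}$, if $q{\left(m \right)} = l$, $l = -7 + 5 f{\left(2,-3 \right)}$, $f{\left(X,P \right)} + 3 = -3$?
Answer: $\frac{47267029}{49802} \approx 949.1$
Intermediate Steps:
$f{\left(X,P \right)} = -6$ ($f{\left(X,P \right)} = -3 - 3 = -6$)
$l = -37$ ($l = -7 + 5 \left(-6\right) = -7 - 30 = -37$)
$q{\left(m \right)} = -37$
$- \frac{34749}{q{\left(20 \right)}} - \frac{13375}{3296 - 4642} = - \frac{34749}{-37} - \frac{13375}{3296 - 4642} = \left(-34749\right) \left(- \frac{1}{37}\right) - \frac{13375}{3296 - 4642} = \frac{34749}{37} - \frac{13375}{-1346} = \frac{34749}{37} - - \frac{13375}{1346} = \frac{34749}{37} + \frac{13375}{1346} = \frac{47267029}{49802}$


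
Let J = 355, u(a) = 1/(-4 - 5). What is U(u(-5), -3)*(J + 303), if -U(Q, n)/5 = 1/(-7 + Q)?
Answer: 14805/32 ≈ 462.66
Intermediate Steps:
u(a) = -1/9 (u(a) = 1/(-9) = -1/9)
U(Q, n) = -5/(-7 + Q)
U(u(-5), -3)*(J + 303) = (-5/(-7 - 1/9))*(355 + 303) = -5/(-64/9)*658 = -5*(-9/64)*658 = (45/64)*658 = 14805/32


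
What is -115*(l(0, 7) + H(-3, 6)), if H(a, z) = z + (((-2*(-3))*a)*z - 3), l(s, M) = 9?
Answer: 11040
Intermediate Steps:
H(a, z) = -3 + z + 6*a*z (H(a, z) = z + ((6*a)*z - 3) = z + (6*a*z - 3) = z + (-3 + 6*a*z) = -3 + z + 6*a*z)
-115*(l(0, 7) + H(-3, 6)) = -115*(9 + (-3 + 6 + 6*(-3)*6)) = -115*(9 + (-3 + 6 - 108)) = -115*(9 - 105) = -115*(-96) = 11040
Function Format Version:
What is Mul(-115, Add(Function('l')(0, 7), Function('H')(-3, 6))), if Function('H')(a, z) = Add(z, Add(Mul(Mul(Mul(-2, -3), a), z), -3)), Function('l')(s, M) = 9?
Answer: 11040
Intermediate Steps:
Function('H')(a, z) = Add(-3, z, Mul(6, a, z)) (Function('H')(a, z) = Add(z, Add(Mul(Mul(6, a), z), -3)) = Add(z, Add(Mul(6, a, z), -3)) = Add(z, Add(-3, Mul(6, a, z))) = Add(-3, z, Mul(6, a, z)))
Mul(-115, Add(Function('l')(0, 7), Function('H')(-3, 6))) = Mul(-115, Add(9, Add(-3, 6, Mul(6, -3, 6)))) = Mul(-115, Add(9, Add(-3, 6, -108))) = Mul(-115, Add(9, -105)) = Mul(-115, -96) = 11040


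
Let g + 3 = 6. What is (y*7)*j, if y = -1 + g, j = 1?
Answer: 14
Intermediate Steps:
g = 3 (g = -3 + 6 = 3)
y = 2 (y = -1 + 3 = 2)
(y*7)*j = (2*7)*1 = 14*1 = 14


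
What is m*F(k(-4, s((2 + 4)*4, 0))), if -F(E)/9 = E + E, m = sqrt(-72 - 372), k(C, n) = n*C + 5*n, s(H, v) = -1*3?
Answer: 108*I*sqrt(111) ≈ 1137.9*I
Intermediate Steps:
s(H, v) = -3
k(C, n) = 5*n + C*n (k(C, n) = C*n + 5*n = 5*n + C*n)
m = 2*I*sqrt(111) (m = sqrt(-444) = 2*I*sqrt(111) ≈ 21.071*I)
F(E) = -18*E (F(E) = -9*(E + E) = -18*E)
m*F(k(-4, s((2 + 4)*4, 0))) = (2*I*sqrt(111))*(-(-54)*(5 - 4)) = (2*I*sqrt(111))*(-(-54)) = (2*I*sqrt(111))*(-18*(-3)) = (2*I*sqrt(111))*54 = 108*I*sqrt(111)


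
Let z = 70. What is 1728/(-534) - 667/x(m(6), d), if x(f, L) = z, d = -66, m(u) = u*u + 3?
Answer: -79523/6230 ≈ -12.765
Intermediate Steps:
m(u) = 3 + u² (m(u) = u² + 3 = 3 + u²)
x(f, L) = 70
1728/(-534) - 667/x(m(6), d) = 1728/(-534) - 667/70 = 1728*(-1/534) - 667*1/70 = -288/89 - 667/70 = -79523/6230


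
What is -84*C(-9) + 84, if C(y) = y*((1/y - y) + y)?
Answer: 0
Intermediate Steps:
C(y) = 1 (C(y) = y/y = 1)
-84*C(-9) + 84 = -84*1 + 84 = -84 + 84 = 0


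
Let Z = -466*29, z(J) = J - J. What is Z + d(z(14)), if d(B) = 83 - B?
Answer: -13431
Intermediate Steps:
z(J) = 0
Z = -13514
Z + d(z(14)) = -13514 + (83 - 1*0) = -13514 + (83 + 0) = -13514 + 83 = -13431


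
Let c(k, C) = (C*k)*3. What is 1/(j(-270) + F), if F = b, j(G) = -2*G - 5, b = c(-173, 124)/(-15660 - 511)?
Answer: 16171/8715841 ≈ 0.0018554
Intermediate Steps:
c(k, C) = 3*C*k
b = 64356/16171 (b = (3*124*(-173))/(-15660 - 511) = -64356/(-16171) = -64356*(-1/16171) = 64356/16171 ≈ 3.9797)
j(G) = -5 - 2*G
F = 64356/16171 ≈ 3.9797
1/(j(-270) + F) = 1/((-5 - 2*(-270)) + 64356/16171) = 1/((-5 + 540) + 64356/16171) = 1/(535 + 64356/16171) = 1/(8715841/16171) = 16171/8715841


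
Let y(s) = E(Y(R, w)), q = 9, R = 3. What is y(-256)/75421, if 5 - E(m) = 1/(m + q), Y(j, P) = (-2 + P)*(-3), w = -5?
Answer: 149/2262630 ≈ 6.5853e-5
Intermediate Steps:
Y(j, P) = 6 - 3*P
E(m) = 5 - 1/(9 + m) (E(m) = 5 - 1/(m + 9) = 5 - 1/(9 + m))
y(s) = 149/30 (y(s) = (44 + 5*(6 - 3*(-5)))/(9 + (6 - 3*(-5))) = (44 + 5*(6 + 15))/(9 + (6 + 15)) = (44 + 5*21)/(9 + 21) = (44 + 105)/30 = (1/30)*149 = 149/30)
y(-256)/75421 = (149/30)/75421 = (149/30)*(1/75421) = 149/2262630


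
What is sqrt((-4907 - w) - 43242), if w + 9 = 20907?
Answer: I*sqrt(69047) ≈ 262.77*I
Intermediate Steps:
w = 20898 (w = -9 + 20907 = 20898)
sqrt((-4907 - w) - 43242) = sqrt((-4907 - 1*20898) - 43242) = sqrt((-4907 - 20898) - 43242) = sqrt(-25805 - 43242) = sqrt(-69047) = I*sqrt(69047)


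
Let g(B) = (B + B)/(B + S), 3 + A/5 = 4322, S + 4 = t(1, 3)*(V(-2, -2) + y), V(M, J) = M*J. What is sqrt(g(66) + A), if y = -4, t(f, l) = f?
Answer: sqrt(20754841)/31 ≈ 146.96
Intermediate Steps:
V(M, J) = J*M
S = -4 (S = -4 + 1*(-2*(-2) - 4) = -4 + 1*(4 - 4) = -4 + 1*0 = -4 + 0 = -4)
A = 21595 (A = -15 + 5*4322 = -15 + 21610 = 21595)
g(B) = 2*B/(-4 + B) (g(B) = (B + B)/(B - 4) = (2*B)/(-4 + B) = 2*B/(-4 + B))
sqrt(g(66) + A) = sqrt(2*66/(-4 + 66) + 21595) = sqrt(2*66/62 + 21595) = sqrt(2*66*(1/62) + 21595) = sqrt(66/31 + 21595) = sqrt(669511/31) = sqrt(20754841)/31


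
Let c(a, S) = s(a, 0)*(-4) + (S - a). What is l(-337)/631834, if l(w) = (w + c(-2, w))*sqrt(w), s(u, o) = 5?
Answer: -346*I*sqrt(337)/315917 ≈ -0.020106*I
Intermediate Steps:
c(a, S) = -20 + S - a (c(a, S) = 5*(-4) + (S - a) = -20 + (S - a) = -20 + S - a)
l(w) = sqrt(w)*(-18 + 2*w) (l(w) = (w + (-20 + w - 1*(-2)))*sqrt(w) = (w + (-20 + w + 2))*sqrt(w) = (w + (-18 + w))*sqrt(w) = (-18 + 2*w)*sqrt(w) = sqrt(w)*(-18 + 2*w))
l(-337)/631834 = (2*sqrt(-337)*(-9 - 337))/631834 = (2*(I*sqrt(337))*(-346))*(1/631834) = -692*I*sqrt(337)*(1/631834) = -346*I*sqrt(337)/315917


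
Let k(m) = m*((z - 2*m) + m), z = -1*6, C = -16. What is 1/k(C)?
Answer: -1/160 ≈ -0.0062500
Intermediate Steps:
z = -6
k(m) = m*(-6 - m) (k(m) = m*((-6 - 2*m) + m) = m*(-6 - m))
1/k(C) = 1/(-1*(-16)*(6 - 16)) = 1/(-1*(-16)*(-10)) = 1/(-160) = -1/160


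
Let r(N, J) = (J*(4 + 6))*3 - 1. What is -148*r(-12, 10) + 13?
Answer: -44239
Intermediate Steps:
r(N, J) = -1 + 30*J (r(N, J) = (J*10)*3 - 1 = (10*J)*3 - 1 = 30*J - 1 = -1 + 30*J)
-148*r(-12, 10) + 13 = -148*(-1 + 30*10) + 13 = -148*(-1 + 300) + 13 = -148*299 + 13 = -44252 + 13 = -44239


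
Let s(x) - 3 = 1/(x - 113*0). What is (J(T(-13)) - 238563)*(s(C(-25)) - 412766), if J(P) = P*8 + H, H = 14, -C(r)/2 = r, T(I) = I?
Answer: 4925356173297/50 ≈ 9.8507e+10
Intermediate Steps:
C(r) = -2*r
J(P) = 14 + 8*P (J(P) = P*8 + 14 = 8*P + 14 = 14 + 8*P)
s(x) = 3 + 1/x (s(x) = 3 + 1/(x - 113*0) = 3 + 1/(x + 0) = 3 + 1/x)
(J(T(-13)) - 238563)*(s(C(-25)) - 412766) = ((14 + 8*(-13)) - 238563)*((3 + 1/(-2*(-25))) - 412766) = ((14 - 104) - 238563)*((3 + 1/50) - 412766) = (-90 - 238563)*((3 + 1/50) - 412766) = -238653*(151/50 - 412766) = -238653*(-20638149/50) = 4925356173297/50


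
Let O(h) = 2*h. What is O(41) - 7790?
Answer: -7708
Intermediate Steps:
O(41) - 7790 = 2*41 - 7790 = 82 - 7790 = -7708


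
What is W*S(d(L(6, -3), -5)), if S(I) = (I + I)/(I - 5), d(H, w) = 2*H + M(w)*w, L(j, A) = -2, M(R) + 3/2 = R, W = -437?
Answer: -49818/47 ≈ -1060.0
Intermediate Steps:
M(R) = -3/2 + R
d(H, w) = 2*H + w*(-3/2 + w) (d(H, w) = 2*H + (-3/2 + w)*w = 2*H + w*(-3/2 + w))
S(I) = 2*I/(-5 + I) (S(I) = (2*I)/(-5 + I) = 2*I/(-5 + I))
W*S(d(L(6, -3), -5)) = -874*(2*(-2) + (½)*(-5)*(-3 + 2*(-5)))/(-5 + (2*(-2) + (½)*(-5)*(-3 + 2*(-5)))) = -874*(-4 + (½)*(-5)*(-3 - 10))/(-5 + (-4 + (½)*(-5)*(-3 - 10))) = -874*(-4 + (½)*(-5)*(-13))/(-5 + (-4 + (½)*(-5)*(-13))) = -874*(-4 + 65/2)/(-5 + (-4 + 65/2)) = -874*57/(2*(-5 + 57/2)) = -874*57/(2*47/2) = -874*57*2/(2*47) = -437*114/47 = -49818/47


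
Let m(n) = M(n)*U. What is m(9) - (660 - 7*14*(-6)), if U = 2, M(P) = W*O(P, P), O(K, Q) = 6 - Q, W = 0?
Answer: -1248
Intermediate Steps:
M(P) = 0 (M(P) = 0*(6 - P) = 0)
m(n) = 0 (m(n) = 0*2 = 0)
m(9) - (660 - 7*14*(-6)) = 0 - (660 - 7*14*(-6)) = 0 - (660 - 98*(-6)) = 0 - (660 - 1*(-588)) = 0 - (660 + 588) = 0 - 1*1248 = 0 - 1248 = -1248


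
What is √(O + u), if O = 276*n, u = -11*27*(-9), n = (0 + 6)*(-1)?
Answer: 3*√113 ≈ 31.890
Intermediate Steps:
n = -6 (n = 6*(-1) = -6)
u = 2673 (u = -297*(-9) = 2673)
O = -1656 (O = 276*(-6) = -1656)
√(O + u) = √(-1656 + 2673) = √1017 = 3*√113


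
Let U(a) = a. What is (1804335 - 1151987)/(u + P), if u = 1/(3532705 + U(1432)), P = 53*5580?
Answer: 2305487203676/1045185676381 ≈ 2.2058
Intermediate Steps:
P = 295740
u = 1/3534137 (u = 1/(3532705 + 1432) = 1/3534137 ≈ 2.8295e-7)
(1804335 - 1151987)/(u + P) = (1804335 - 1151987)/(1/3534137 + 295740) = 652348/(1045185676381/3534137) = 652348*(3534137/1045185676381) = 2305487203676/1045185676381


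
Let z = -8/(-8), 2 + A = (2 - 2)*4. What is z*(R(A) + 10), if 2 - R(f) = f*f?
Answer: 8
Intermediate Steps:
A = -2 (A = -2 + (2 - 2)*4 = -2 + 0*4 = -2 + 0 = -2)
R(f) = 2 - f² (R(f) = 2 - f*f = 2 - f²)
z = 1 (z = -8*(-⅛) = 1)
z*(R(A) + 10) = 1*((2 - 1*(-2)²) + 10) = 1*((2 - 1*4) + 10) = 1*((2 - 4) + 10) = 1*(-2 + 10) = 1*8 = 8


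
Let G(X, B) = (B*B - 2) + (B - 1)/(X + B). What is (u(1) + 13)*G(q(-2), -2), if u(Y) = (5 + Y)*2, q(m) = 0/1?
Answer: 175/2 ≈ 87.500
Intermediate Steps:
q(m) = 0 (q(m) = 0*1 = 0)
u(Y) = 10 + 2*Y
G(X, B) = -2 + B² + (-1 + B)/(B + X) (G(X, B) = (B² - 2) + (-1 + B)/(B + X) = (-2 + B²) + (-1 + B)/(B + X) = -2 + B² + (-1 + B)/(B + X))
(u(1) + 13)*G(q(-2), -2) = ((10 + 2*1) + 13)*((-1 + (-2)³ - 1*(-2) - 2*0 + 0*(-2)²)/(-2 + 0)) = ((10 + 2) + 13)*((-1 - 8 + 2 + 0 + 0*4)/(-2)) = (12 + 13)*(-(-1 - 8 + 2 + 0 + 0)/2) = 25*(-½*(-7)) = 25*(7/2) = 175/2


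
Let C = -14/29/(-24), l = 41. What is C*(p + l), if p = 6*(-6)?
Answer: 35/348 ≈ 0.10057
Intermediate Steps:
C = 7/348 (C = -14*1/29*(-1/24) = -14/29*(-1/24) = 7/348 ≈ 0.020115)
p = -36
C*(p + l) = 7*(-36 + 41)/348 = (7/348)*5 = 35/348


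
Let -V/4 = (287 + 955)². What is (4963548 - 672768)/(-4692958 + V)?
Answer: -2145390/5431607 ≈ -0.39498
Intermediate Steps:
V = -6170256 (V = -4*(287 + 955)² = -4*1242² = -4*1542564 = -6170256)
(4963548 - 672768)/(-4692958 + V) = (4963548 - 672768)/(-4692958 - 6170256) = 4290780/(-10863214) = 4290780*(-1/10863214) = -2145390/5431607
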